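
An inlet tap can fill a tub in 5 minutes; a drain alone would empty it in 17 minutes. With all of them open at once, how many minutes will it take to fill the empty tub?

85/12 minutes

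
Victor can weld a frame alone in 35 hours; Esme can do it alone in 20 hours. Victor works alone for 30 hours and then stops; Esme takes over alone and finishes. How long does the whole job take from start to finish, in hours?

In 30 hours Victor does 30/35 = 6/7 of the job, leaving 1/7.
Esme works at 1/20 per hour, so finishing takes 1/7 ÷ 1/20 = 20/7 hours.
Total time = 30 + 20/7 = 230/7 hours.

230/7 hours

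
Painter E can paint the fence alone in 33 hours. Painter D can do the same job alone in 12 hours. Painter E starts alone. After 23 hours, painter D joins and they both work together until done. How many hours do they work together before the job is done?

In the first 23 hours painter E alone does 23/33 of the job, leaving 10/33.
Once everyone is working, combined rate: 1/33 + 1/12 = (4 + 11)/132 = 15/132 = 5/44 per hour.
Remaining 10/33 at 5/44 per hour takes 8/3 hours.

8/3 hours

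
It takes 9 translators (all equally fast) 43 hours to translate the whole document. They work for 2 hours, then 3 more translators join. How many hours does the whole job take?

131/4 hours

One translator does 1/387 of the job per hour.
After 2 hours with 9 translators, 2/43 is done (41/43 left).
With 12 translators the rate is 12/387 = 4/129, so the rest takes 41/43 ÷ 4/129 = 123/4 hours.
Total = 2 + 123/4 = 131/4 hours.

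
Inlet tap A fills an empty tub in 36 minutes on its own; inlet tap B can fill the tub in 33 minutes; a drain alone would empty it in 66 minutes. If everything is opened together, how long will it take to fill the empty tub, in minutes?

396/17 minutes

Net rate = 1/36 + 1/33 − 1/66 = (11 + 12 − 6)/396 = 17/396 per minute.
Filling time = 1 ÷ (17/396) = 396/17 minutes.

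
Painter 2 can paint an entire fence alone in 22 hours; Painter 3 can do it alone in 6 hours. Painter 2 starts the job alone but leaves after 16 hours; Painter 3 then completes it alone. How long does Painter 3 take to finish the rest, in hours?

18/11 hours

In 16 hours Painter 2 does 16/22 = 8/11 of the job, leaving 3/11.
Painter 3 works at 1/6 per hour, so finishing takes 3/11 ÷ 1/6 = 18/11 hours.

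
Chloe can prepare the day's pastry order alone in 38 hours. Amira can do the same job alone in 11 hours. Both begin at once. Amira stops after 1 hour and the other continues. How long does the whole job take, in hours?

380/11 hours

In the first 1 hour the combined rate is 49/418, so 49/418 of the job is done, leaving 369/418.
After Amira leaves the rate is 1/38 per hour; the remaining 369/418 takes 369/11 hours.
Total = 1 + 369/11 = 380/11 hours.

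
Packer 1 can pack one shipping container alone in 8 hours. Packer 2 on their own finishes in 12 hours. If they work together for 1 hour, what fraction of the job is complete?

Combined rate: 1/8 + 1/12 = (3 + 2)/24 = 5/24 per hour.
In 1 hour they complete 1·5/24 = 5/24 of the job.

5/24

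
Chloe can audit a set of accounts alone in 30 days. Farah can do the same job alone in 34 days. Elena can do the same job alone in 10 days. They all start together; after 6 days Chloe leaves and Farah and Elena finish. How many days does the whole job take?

68/11 days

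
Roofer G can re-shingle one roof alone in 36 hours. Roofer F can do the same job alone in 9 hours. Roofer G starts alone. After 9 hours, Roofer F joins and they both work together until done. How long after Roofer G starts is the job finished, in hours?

72/5 hours

In the first 9 hours Roofer G alone does 9/36 = 1/4 of the job, leaving 3/4.
Once everyone is working, combined rate: 1/36 + 1/9 = (1 + 4)/36 = 5/36 per hour.
Remaining 3/4 at 5/36 per hour takes 27/5 hours.
Total from the start = 9 + 27/5 = 72/5 hours.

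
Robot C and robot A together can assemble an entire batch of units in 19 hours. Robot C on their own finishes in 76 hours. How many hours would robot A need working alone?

76/3 hours

Combined rate is 1/19 per hour.
Known contribution: 1/76 per hour.
So robot A's rate is 1/19 − 1/76 = 3/76, meaning 76/3 hours alone.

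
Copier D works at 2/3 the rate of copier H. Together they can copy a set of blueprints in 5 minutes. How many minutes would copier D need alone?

25/2 minutes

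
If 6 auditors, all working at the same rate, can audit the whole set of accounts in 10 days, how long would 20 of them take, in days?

3 days

Total work is 6·10 = 60 auditor-days.
With 20 auditors: 60/20 = 3 days.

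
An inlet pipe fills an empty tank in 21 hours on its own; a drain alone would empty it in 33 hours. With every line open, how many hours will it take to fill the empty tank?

231/4 hours

Net rate = 1/21 − 1/33 = (11 − 7)/231 = 4/231 per hour.
Filling time = 1 ÷ (4/231) = 231/4 hours.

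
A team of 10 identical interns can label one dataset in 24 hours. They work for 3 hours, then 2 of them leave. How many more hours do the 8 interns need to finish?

One intern does 1/240 of the job per hour.
After 3 hours with 10 interns, 1/8 is done (7/8 left).
With 8 interns the rate is 8/240 = 1/30, so the rest takes 7/8 ÷ 1/30 = 105/4 hours.

105/4 hours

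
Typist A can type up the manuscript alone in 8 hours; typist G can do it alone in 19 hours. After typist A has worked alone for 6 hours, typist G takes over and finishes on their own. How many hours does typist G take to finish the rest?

19/4 hours

In 6 hours typist A does 6/8 = 3/4 of the job, leaving 1/4.
Typist G works at 1/19 per hour, so finishing takes 1/4 ÷ 1/19 = 19/4 hours.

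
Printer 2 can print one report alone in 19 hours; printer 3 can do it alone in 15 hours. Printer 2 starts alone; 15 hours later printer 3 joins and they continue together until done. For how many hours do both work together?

In 15 hours printer 2 does 15/19 of the job, leaving 4/19.
Printer 2 and printer 3 together work at 34/285 per hour, so finishing takes 4/19 ÷ 34/285 = 30/17 hours.

30/17 hours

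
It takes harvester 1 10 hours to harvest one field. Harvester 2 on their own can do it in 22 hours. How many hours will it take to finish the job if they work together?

With two workers the combined time is the product over the sum: 10·22/(10+22) = 220/32 = 55/8 hours.

55/8 hours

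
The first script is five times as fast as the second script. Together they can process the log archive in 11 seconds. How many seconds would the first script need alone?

66/5 seconds

Let the second script's rate be r; then the first script's rate is 5r, so together (5 + 1)r = 6r = 1/11.
Thus r = 1/66 per second.
The second script alone: 66 seconds; the first script alone: 66/5 seconds.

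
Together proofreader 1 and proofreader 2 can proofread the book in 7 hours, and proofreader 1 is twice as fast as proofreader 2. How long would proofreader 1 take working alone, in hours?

21/2 hours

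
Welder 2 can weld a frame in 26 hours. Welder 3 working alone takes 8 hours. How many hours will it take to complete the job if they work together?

With two workers the combined time is the product over the sum: 26·8/(26+8) = 208/34 = 104/17 hours.

104/17 hours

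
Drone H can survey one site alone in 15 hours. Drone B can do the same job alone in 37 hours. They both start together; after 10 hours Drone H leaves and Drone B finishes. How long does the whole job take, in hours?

In the first 10 hours the combined rate is 52/555, so 104/111 of the job is done, leaving 7/111.
After Drone H leaves the rate is 1/37 per hour; the remaining 7/111 takes 7/3 hours.
Total = 10 + 7/3 = 37/3 hours.

37/3 hours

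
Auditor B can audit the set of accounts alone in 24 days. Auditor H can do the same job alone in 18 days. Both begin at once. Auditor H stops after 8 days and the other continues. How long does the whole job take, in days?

40/3 days

In the first 8 days the combined rate is 7/72, so 7/9 of the job is done, leaving 2/9.
After auditor H leaves the rate is 1/24 per day; the remaining 2/9 takes 16/3 days.
Total = 8 + 16/3 = 40/3 days.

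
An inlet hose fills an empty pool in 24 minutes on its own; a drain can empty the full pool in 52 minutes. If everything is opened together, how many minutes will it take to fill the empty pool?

312/7 minutes

Net rate = 1/24 − 1/52 = (13 − 6)/312 = 7/312 per minute.
Filling time = 1 ÷ (7/312) = 312/7 minutes.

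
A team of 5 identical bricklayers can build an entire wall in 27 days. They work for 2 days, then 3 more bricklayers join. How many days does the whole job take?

One bricklayer does 1/135 of the job per day.
After 2 days with 5 bricklayers, 2/27 is done (25/27 left).
With 8 bricklayers the rate is 8/135, so the rest takes 25/27 ÷ 8/135 = 125/8 days.
Total = 2 + 125/8 = 141/8 days.

141/8 days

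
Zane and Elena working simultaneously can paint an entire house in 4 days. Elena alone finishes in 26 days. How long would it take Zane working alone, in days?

52/11 days

Combined rate is 1/4 per day.
Known contribution: 1/26 per day.
So Zane's rate is 1/4 − 1/26 = 11/52, meaning 52/11 days alone.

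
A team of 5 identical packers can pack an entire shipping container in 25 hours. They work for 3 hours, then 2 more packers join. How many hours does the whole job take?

One packer does 1/125 of the job per hour.
After 3 hours with 5 packers, 3/25 is done (22/25 left).
With 7 packers the rate is 7/125, so the rest takes 22/25 ÷ 7/125 = 110/7 hours.
Total = 3 + 110/7 = 131/7 hours.

131/7 hours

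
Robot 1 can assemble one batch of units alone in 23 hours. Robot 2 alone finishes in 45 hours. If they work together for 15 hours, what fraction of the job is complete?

Combined rate: 1/23 + 1/45 = (45 + 23)/1035 = 68/1035 per hour.
In 15 hours they complete 15·68/1035 = 68/69 of the job.

68/69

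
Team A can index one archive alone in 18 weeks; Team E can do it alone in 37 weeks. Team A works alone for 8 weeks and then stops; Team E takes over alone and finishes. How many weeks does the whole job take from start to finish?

In 8 weeks Team A does 8/18 = 4/9 of the job, leaving 5/9.
Team E works at 1/37 per week, so finishing takes 5/9 ÷ 1/37 = 185/9 weeks.
Total time = 8 + 185/9 = 257/9 weeks.

257/9 weeks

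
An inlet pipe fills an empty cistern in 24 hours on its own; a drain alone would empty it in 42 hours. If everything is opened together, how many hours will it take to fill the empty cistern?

56 hours

Net rate = 1/24 − 1/42 = (7 − 4)/168 = 3/168 = 1/56 per hour.
Filling time = 1 ÷ (1/56) = 56 hours.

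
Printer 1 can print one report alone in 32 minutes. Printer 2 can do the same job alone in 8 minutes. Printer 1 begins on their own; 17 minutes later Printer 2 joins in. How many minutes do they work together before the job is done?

In the first 17 minutes Printer 1 alone does 17/32 of the job, leaving 15/32.
Once everyone is working, combined rate: 1/32 + 1/8 = (1 + 4)/32 = 5/32 per minute.
Remaining 15/32 at 5/32 per minute takes 3 minutes.

3 minutes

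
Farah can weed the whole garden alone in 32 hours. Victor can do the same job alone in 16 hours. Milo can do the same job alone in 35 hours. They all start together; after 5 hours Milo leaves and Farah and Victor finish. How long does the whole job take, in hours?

64/7 hours

In the first 5 hours the combined rate is 137/1120, so 137/224 of the job is done, leaving 87/224.
After Milo leaves the rate is 3/32 per hour; the remaining 87/224 takes 29/7 hours.
Total = 5 + 29/7 = 64/7 hours.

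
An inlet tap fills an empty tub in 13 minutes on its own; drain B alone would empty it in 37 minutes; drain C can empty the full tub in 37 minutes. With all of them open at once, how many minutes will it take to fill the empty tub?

481/11 minutes

Net rate = 1/13 − 1/37 − 1/37 = (37 − 13 − 13)/481 = 11/481 per minute.
Filling time = 1 ÷ (11/481) = 481/11 minutes.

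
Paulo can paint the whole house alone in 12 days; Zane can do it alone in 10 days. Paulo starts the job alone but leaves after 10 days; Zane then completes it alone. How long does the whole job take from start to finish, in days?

35/3 days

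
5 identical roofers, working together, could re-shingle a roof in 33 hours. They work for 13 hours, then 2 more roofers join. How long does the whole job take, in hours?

191/7 hours

One roofer does 1/165 of the job per hour.
After 13 hours with 5 roofers, 13/33 is done (20/33 left).
With 7 roofers the rate is 7/165, so the rest takes 20/33 ÷ 7/165 = 100/7 hours.
Total = 13 + 100/7 = 191/7 hours.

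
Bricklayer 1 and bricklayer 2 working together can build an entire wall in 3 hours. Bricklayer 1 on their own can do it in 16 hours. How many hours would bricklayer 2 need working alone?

48/13 hours

Combined rate is 1/3 per hour.
Known contribution: 1/16 per hour.
So bricklayer 2's rate is 1/3 − 1/16 = 13/48, meaning 48/13 hours alone.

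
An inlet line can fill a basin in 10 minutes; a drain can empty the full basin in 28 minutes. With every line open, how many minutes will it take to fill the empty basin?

Net rate = 1/10 − 1/28 = (14 − 5)/140 = 9/140 per minute.
Filling time = 1 ÷ (9/140) = 140/9 minutes.

140/9 minutes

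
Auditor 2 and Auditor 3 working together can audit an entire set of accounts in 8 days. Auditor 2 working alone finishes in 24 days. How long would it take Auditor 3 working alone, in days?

12 days

Combined rate is 1/8 per day.
Known contribution: 1/24 per day.
So Auditor 3's rate is 1/8 − 1/24 = 1/12, meaning 12 days alone.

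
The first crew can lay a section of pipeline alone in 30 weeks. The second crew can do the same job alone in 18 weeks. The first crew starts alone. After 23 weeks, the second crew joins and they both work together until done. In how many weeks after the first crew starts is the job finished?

In the first 23 weeks the first crew alone does 23/30 of the job, leaving 7/30.
Once everyone is working, combined rate: 1/30 + 1/18 = (3 + 5)/90 = 8/90 = 4/45 per week.
Remaining 7/30 at 4/45 per week takes 21/8 weeks.
Total from the start = 23 + 21/8 = 205/8 weeks.

205/8 weeks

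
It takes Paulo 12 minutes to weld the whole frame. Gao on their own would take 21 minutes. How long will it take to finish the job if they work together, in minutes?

Combined rate: 1/12 + 1/21 = (7 + 4)/84 = 11/84 per minute.
Time = 1 ÷ (11/84) = 84/11 minutes.

84/11 minutes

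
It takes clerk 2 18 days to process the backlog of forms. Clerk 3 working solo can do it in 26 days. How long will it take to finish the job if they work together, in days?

With two workers the combined time is the product over the sum: 18·26/(18+26) = 468/44 = 117/11 days.

117/11 days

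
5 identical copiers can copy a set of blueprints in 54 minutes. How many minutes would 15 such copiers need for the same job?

18 minutes

Total work is 5·54 = 270 copier-minutes.
With 15 copiers: 270/15 = 18 minutes.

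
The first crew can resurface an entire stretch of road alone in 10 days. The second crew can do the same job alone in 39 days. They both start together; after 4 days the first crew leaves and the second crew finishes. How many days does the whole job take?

117/5 days

In the first 4 days the combined rate is 49/390, so 98/195 of the job is done, leaving 97/195.
After the first crew leaves the rate is 1/39 per day; the remaining 97/195 takes 97/5 days.
Total = 4 + 97/5 = 117/5 days.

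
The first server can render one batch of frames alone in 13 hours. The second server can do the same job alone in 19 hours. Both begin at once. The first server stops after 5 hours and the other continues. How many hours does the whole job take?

In the first 5 hours the combined rate is 32/247, so 160/247 of the job is done, leaving 87/247.
After the first server leaves the rate is 1/19 per hour; the remaining 87/247 takes 87/13 hours.
Total = 5 + 87/13 = 152/13 hours.

152/13 hours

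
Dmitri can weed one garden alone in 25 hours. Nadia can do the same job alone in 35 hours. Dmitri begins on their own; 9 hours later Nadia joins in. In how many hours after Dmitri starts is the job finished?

55/3 hours

In the first 9 hours Dmitri alone does 9/25 of the job, leaving 16/25.
Once everyone is working, combined rate: 1/25 + 1/35 = (7 + 5)/175 = 12/175 per hour.
Remaining 16/25 at 12/175 per hour takes 28/3 hours.
Total from the start = 9 + 28/3 = 55/3 hours.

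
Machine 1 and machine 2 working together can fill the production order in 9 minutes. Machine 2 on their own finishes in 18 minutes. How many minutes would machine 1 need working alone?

18 minutes

Combined rate is 1/9 per minute.
Known contribution: 1/18 per minute.
So machine 1's rate is 1/9 − 1/18 = 1/18, meaning 18 minutes alone.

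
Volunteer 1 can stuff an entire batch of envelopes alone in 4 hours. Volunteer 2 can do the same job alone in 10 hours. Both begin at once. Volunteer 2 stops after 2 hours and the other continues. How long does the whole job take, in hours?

16/5 hours

In the first 2 hours the combined rate is 7/20, so 7/10 of the job is done, leaving 3/10.
After volunteer 2 leaves the rate is 1/4 per hour; the remaining 3/10 takes 6/5 hours.
Total = 2 + 6/5 = 16/5 hours.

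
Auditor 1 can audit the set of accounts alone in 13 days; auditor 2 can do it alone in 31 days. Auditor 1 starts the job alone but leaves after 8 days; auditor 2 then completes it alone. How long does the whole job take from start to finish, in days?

259/13 days

In 8 days auditor 1 does 8/13 of the job, leaving 5/13.
Auditor 2 works at 1/31 per day, so finishing takes 5/13 ÷ 1/31 = 155/13 days.
Total time = 8 + 155/13 = 259/13 days.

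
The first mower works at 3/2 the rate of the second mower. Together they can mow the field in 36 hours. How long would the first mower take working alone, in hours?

60 hours

Let the second mower's rate be r; then the first mower's rate is (3/2)r, so together (3/2 + 1)r = (5/2)r = 1/36.
Thus r = 1/90 per hour.
The second mower alone: 90 hours; the first mower alone: 60 hours.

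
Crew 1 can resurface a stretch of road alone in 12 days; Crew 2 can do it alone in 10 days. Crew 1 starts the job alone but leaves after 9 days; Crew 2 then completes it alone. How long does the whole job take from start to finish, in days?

In 9 days Crew 1 does 9/12 = 3/4 of the job, leaving 1/4.
Crew 2 works at 1/10 per day, so finishing takes 1/4 ÷ 1/10 = 5/2 days.
Total time = 9 + 5/2 = 23/2 days.

23/2 days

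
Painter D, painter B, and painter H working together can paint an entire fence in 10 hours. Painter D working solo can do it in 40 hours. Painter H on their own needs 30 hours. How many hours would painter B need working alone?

Combined rate is 1/10 per hour.
Known contribution: 1/40 + 1/30 = (3 + 4)/120 = 7/120 per hour.
So painter B's rate is 1/10 − 7/120 = 1/24, meaning 24 hours alone.

24 hours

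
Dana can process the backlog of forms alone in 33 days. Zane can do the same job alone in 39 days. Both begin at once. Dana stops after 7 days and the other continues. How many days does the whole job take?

In the first 7 days the combined rate is 8/143, so 56/143 of the job is done, leaving 87/143.
After Dana leaves the rate is 1/39 per day; the remaining 87/143 takes 261/11 days.
Total = 7 + 261/11 = 338/11 days.

338/11 days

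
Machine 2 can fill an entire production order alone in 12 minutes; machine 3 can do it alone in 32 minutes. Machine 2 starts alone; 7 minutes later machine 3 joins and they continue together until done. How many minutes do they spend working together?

In 7 minutes machine 2 does 7/12 of the job, leaving 5/12.
Machine 2 and machine 3 together work at 11/96 per minute, so finishing takes 5/12 ÷ 11/96 = 40/11 minutes.

40/11 minutes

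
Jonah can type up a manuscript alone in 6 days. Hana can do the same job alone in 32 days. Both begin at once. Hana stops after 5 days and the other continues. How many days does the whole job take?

In the first 5 days the combined rate is 19/96, so 95/96 of the job is done, leaving 1/96.
After Hana leaves the rate is 1/6 per day; the remaining 1/96 takes 1/16 days.
Total = 5 + 1/16 = 81/16 days.

81/16 days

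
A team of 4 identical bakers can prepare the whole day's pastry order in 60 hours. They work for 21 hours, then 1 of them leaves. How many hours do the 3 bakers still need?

52 hours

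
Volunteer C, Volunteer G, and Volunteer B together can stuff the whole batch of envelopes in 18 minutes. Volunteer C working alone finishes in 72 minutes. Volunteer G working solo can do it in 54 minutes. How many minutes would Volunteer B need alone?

Combined rate is 1/18 per minute.
Known contribution: 1/72 + 1/54 = (3 + 4)/216 = 7/216 per minute.
So Volunteer B's rate is 1/18 − 7/216 = 5/216, meaning 216/5 minutes alone.

216/5 minutes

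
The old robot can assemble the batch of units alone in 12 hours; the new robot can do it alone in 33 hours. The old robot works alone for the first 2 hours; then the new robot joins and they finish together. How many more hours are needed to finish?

22/3 hours

In 2 hours the old robot does 2/12 = 1/6 of the job, leaving 5/6.
The old robot and the new robot together work at 5/44 per hour, so finishing takes 5/6 ÷ 5/44 = 22/3 hours.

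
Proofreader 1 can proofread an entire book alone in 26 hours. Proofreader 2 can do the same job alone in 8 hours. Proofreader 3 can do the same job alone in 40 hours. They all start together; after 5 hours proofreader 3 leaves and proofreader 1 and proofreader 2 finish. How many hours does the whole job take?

91/17 hours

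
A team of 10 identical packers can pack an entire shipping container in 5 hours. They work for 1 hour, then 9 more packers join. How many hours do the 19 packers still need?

40/19 hours

One packer does 1/50 of the job per hour.
After 1 hour with 10 packers, 1/5 is done (4/5 left).
With 19 packers the rate is 19/50, so the rest takes 4/5 ÷ 19/50 = 40/19 hours.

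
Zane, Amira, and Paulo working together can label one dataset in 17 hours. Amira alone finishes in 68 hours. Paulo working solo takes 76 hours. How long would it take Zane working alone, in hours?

323/10 hours

Combined rate is 1/17 per hour.
Known contribution: 1/68 + 1/76 = (19 + 17)/1292 = 36/1292 = 9/323 per hour.
So Zane's rate is 1/17 − 9/323 = 10/323, meaning 323/10 hours alone.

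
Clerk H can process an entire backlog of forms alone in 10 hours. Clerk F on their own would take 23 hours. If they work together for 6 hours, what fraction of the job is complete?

99/115

Combined rate: 1/10 + 1/23 = (23 + 10)/230 = 33/230 per hour.
In 6 hours they complete 6·33/230 = 99/115 of the job.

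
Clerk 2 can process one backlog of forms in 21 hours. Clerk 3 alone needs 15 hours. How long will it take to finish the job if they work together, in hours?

35/4 hours

With two workers the combined time is the product over the sum: 21·15/(21+15) = 315/36 = 35/4 hours.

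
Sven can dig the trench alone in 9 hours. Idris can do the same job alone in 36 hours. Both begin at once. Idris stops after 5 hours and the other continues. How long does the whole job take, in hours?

In the first 5 hours the combined rate is 5/36, so 25/36 of the job is done, leaving 11/36.
After Idris leaves the rate is 1/9 per hour; the remaining 11/36 takes 11/4 hours.
Total = 5 + 11/4 = 31/4 hours.

31/4 hours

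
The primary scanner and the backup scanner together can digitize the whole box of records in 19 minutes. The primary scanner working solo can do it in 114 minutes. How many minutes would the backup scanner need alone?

Combined rate is 1/19 per minute.
Known contribution: 1/114 per minute.
So the backup scanner's rate is 1/19 − 1/114 = 5/114, meaning 114/5 minutes alone.

114/5 minutes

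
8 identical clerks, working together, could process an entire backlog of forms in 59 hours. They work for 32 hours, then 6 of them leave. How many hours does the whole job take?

140 hours

One clerk does 1/472 of the job per hour.
After 32 hours with 8 clerks, 32/59 is done (27/59 left).
With 2 clerks the rate is 2/472 = 1/236, so the rest takes 27/59 ÷ 1/236 = 108 hours.
Total = 32 + 108 = 140 hours.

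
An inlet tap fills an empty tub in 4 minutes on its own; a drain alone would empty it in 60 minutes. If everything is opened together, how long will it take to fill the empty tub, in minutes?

Net rate = 1/4 − 1/60 = (15 − 1)/60 = 14/60 = 7/30 per minute.
Filling time = 1 ÷ (7/30) = 30/7 minutes.

30/7 minutes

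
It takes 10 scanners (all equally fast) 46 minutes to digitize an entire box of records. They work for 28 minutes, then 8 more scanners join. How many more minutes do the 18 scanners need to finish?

One scanner does 1/460 of the job per minute.
After 28 minutes with 10 scanners, 14/23 is done (9/23 left).
With 18 scanners the rate is 18/460 = 9/230, so the rest takes 9/23 ÷ 9/230 = 10 minutes.

10 minutes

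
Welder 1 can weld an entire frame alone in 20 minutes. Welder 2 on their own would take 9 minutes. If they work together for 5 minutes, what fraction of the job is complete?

Combined rate: 1/20 + 1/9 = (9 + 20)/180 = 29/180 per minute.
In 5 minutes they complete 5·29/180 = 29/36 of the job.

29/36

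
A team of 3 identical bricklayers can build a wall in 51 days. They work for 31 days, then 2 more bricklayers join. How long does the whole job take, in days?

43 days

One bricklayer does 1/153 of the job per day.
After 31 days with 3 bricklayers, 31/51 is done (20/51 left).
With 5 bricklayers the rate is 5/153, so the rest takes 20/51 ÷ 5/153 = 12 days.
Total = 31 + 12 = 43 days.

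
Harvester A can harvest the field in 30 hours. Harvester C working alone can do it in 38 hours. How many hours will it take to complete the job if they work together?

With two workers the combined time is the product over the sum: 30·38/(30+38) = 1140/68 = 285/17 hours.

285/17 hours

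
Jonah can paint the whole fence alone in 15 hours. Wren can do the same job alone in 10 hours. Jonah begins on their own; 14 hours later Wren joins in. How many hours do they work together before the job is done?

2/5 hours

In the first 14 hours Jonah alone does 14/15 of the job, leaving 1/15.
Once everyone is working, combined rate: 1/15 + 1/10 = (2 + 3)/30 = 5/30 = 1/6 per hour.
Remaining 1/15 at 1/6 per hour takes 2/5 hours.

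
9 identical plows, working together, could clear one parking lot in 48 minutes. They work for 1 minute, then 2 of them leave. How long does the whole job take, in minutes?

One plow does 1/432 of the job per minute.
After 1 minute with 9 plows, 1/48 is done (47/48 left).
With 7 plows the rate is 7/432, so the rest takes 47/48 ÷ 7/432 = 423/7 minutes.
Total = 1 + 423/7 = 430/7 minutes.

430/7 minutes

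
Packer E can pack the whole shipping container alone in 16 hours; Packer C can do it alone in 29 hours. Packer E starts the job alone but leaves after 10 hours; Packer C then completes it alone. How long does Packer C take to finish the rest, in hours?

In 10 hours Packer E does 10/16 = 5/8 of the job, leaving 3/8.
Packer C works at 1/29 per hour, so finishing takes 3/8 ÷ 1/29 = 87/8 hours.

87/8 hours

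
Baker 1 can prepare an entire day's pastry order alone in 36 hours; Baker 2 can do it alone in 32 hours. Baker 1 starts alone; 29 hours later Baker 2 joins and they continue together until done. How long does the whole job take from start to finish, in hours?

549/17 hours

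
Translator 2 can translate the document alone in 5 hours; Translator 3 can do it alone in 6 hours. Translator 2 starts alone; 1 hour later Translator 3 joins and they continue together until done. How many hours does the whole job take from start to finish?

35/11 hours

In 1 hour Translator 2 does 1/5 of the job, leaving 4/5.
Translator 2 and Translator 3 together work at 11/30 per hour, so finishing takes 4/5 ÷ 11/30 = 24/11 hours.
Total time = 1 + 24/11 = 35/11 hours.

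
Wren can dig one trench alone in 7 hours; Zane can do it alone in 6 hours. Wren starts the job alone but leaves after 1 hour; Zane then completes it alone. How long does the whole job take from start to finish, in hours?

43/7 hours

In 1 hour Wren does 1/7 of the job, leaving 6/7.
Zane works at 1/6 per hour, so finishing takes 6/7 ÷ 1/6 = 36/7 hours.
Total time = 1 + 36/7 = 43/7 hours.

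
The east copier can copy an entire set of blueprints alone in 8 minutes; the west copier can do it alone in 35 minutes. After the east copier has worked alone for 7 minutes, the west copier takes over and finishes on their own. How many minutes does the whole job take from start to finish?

91/8 minutes

In 7 minutes the east copier does 7/8 of the job, leaving 1/8.
The west copier works at 1/35 per minute, so finishing takes 1/8 ÷ 1/35 = 35/8 minutes.
Total time = 7 + 35/8 = 91/8 minutes.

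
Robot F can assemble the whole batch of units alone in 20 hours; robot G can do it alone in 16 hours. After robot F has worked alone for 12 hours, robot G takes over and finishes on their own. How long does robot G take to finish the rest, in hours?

In 12 hours robot F does 12/20 = 3/5 of the job, leaving 2/5.
Robot G works at 1/16 per hour, so finishing takes 2/5 ÷ 1/16 = 32/5 hours.

32/5 hours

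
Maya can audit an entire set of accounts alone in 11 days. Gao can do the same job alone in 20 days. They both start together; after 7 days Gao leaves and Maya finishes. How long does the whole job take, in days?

In the first 7 days the combined rate is 31/220, so 217/220 of the job is done, leaving 3/220.
After Gao leaves the rate is 1/11 per day; the remaining 3/220 takes 3/20 days.
Total = 7 + 3/20 = 143/20 days.

143/20 days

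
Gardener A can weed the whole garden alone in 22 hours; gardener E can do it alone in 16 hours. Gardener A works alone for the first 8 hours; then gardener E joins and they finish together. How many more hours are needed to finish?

In 8 hours gardener A does 8/22 = 4/11 of the job, leaving 7/11.
Gardener A and gardener E together work at 19/176 per hour, so finishing takes 7/11 ÷ 19/176 = 112/19 hours.

112/19 hours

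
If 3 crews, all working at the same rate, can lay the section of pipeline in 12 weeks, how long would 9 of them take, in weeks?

4 weeks

Total work is 3·12 = 36 crew-weeks.
With 9 crews: 36/9 = 4 weeks.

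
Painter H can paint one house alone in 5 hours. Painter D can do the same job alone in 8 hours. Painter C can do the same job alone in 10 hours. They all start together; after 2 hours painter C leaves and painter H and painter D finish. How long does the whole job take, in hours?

In the first 2 hours the combined rate is 17/40, so 17/20 of the job is done, leaving 3/20.
After painter C leaves the rate is 13/40 per hour; the remaining 3/20 takes 6/13 hours.
Total = 2 + 6/13 = 32/13 hours.

32/13 hours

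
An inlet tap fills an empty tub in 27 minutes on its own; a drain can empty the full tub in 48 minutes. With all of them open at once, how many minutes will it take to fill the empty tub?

432/7 minutes

Net rate = 1/27 − 1/48 = (16 − 9)/432 = 7/432 per minute.
Filling time = 1 ÷ (7/432) = 432/7 minutes.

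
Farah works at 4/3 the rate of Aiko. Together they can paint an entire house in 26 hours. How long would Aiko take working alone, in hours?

Let Aiko's rate be r; then Farah's rate is (4/3)r, so together (4/3 + 1)r = (7/3)r = 1/26.
Thus r = 3/182 per hour.
Aiko alone: 182/3 hours; Farah alone: 91/2 hours.

182/3 hours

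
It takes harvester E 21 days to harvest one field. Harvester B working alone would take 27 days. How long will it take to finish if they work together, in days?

Combined rate: 1/21 + 1/27 = (9 + 7)/189 = 16/189 per day.
Time = 1 ÷ (16/189) = 189/16 days.

189/16 days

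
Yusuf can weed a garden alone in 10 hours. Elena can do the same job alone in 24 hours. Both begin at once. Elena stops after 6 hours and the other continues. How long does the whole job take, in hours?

15/2 hours

In the first 6 hours the combined rate is 17/120, so 17/20 of the job is done, leaving 3/20.
After Elena leaves the rate is 1/10 per hour; the remaining 3/20 takes 3/2 hours.
Total = 6 + 3/2 = 15/2 hours.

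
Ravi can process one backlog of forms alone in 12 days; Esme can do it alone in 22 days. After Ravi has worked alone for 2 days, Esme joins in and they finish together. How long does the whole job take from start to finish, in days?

144/17 days

In 2 days Ravi does 2/12 = 1/6 of the job, leaving 5/6.
Ravi and Esme together work at 17/132 per day, so finishing takes 5/6 ÷ 17/132 = 110/17 days.
Total time = 2 + 110/17 = 144/17 days.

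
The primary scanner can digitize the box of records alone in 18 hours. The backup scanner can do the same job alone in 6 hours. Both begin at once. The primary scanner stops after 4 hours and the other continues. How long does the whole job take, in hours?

14/3 hours

In the first 4 hours the combined rate is 2/9, so 8/9 of the job is done, leaving 1/9.
After the primary scanner leaves the rate is 1/6 per hour; the remaining 1/9 takes 2/3 hours.
Total = 4 + 2/3 = 14/3 hours.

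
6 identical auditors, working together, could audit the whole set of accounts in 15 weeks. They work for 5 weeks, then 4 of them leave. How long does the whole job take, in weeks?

One auditor does 1/90 of the job per week.
After 5 weeks with 6 auditors, 1/3 is done (2/3 left).
With 2 auditors the rate is 2/90 = 1/45, so the rest takes 2/3 ÷ 1/45 = 30 weeks.
Total = 5 + 30 = 35 weeks.

35 weeks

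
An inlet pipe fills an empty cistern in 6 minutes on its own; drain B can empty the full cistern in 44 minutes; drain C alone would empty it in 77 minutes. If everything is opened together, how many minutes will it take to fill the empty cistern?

Net rate = 1/6 − 1/44 − 1/77 = (154 − 21 − 12)/924 = 121/924 = 11/84 per minute.
Filling time = 1 ÷ (11/84) = 84/11 minutes.

84/11 minutes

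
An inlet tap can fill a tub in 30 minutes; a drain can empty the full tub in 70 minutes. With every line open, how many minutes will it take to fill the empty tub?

Net rate = 1/30 − 1/70 = (7 − 3)/210 = 4/210 = 2/105 per minute.
Filling time = 1 ÷ (2/105) = 105/2 minutes.

105/2 minutes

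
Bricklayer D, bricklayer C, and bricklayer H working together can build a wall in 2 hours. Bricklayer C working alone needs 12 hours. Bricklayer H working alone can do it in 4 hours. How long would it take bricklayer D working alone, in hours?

6 hours

Combined rate is 1/2 per hour.
Known contribution: 1/12 + 1/4 = (1 + 3)/12 = 4/12 = 1/3 per hour.
So bricklayer D's rate is 1/2 − 1/3 = 1/6, meaning 6 hours alone.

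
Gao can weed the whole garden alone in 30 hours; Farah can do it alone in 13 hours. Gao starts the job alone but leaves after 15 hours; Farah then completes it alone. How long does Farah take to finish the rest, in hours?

In 15 hours Gao does 15/30 = 1/2 of the job, leaving 1/2.
Farah works at 1/13 per hour, so finishing takes 1/2 ÷ 1/13 = 13/2 hours.

13/2 hours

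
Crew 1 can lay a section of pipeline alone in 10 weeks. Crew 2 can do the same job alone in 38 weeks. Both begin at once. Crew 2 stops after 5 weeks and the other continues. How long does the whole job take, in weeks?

165/19 weeks

In the first 5 weeks the combined rate is 12/95, so 12/19 of the job is done, leaving 7/19.
After crew 2 leaves the rate is 1/10 per week; the remaining 7/19 takes 70/19 weeks.
Total = 5 + 70/19 = 165/19 weeks.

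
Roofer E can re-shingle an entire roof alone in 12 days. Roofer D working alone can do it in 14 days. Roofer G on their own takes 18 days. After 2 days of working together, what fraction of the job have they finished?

53/126

Combined rate: 1/12 + 1/14 + 1/18 = (21 + 18 + 14)/252 = 53/252 per day.
In 2 days they complete 2·53/252 = 53/126 of the job.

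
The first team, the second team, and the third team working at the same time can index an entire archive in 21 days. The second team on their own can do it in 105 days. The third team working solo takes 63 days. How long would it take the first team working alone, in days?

Combined rate is 1/21 per day.
Known contribution: 1/105 + 1/63 = (3 + 5)/315 = 8/315 per day.
So the first team's rate is 1/21 − 8/315 = 1/45, meaning 45 days alone.

45 days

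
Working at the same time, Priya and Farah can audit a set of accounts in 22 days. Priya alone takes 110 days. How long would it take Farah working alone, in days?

55/2 days

Combined rate is 1/22 per day.
Known contribution: 1/110 per day.
So Farah's rate is 1/22 − 1/110 = 2/55, meaning 55/2 days alone.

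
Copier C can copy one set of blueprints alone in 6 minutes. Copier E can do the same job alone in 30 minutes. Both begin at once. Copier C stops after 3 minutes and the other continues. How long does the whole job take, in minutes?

15 minutes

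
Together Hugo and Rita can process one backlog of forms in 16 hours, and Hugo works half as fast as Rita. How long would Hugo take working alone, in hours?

Let Rita's rate be r; then Hugo's rate is (1/2)r, so together (1/2 + 1)r = (3/2)r = 1/16.
Thus r = 1/24 per hour.
Rita alone: 24 hours; Hugo alone: 48 hours.

48 hours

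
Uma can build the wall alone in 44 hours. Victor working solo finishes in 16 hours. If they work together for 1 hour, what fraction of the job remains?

Combined rate: 1/44 + 1/16 = (4 + 11)/176 = 15/176 per hour.
In 1 hour they complete 1·15/176 = 15/176 of the job.
So 161/176 remains.

161/176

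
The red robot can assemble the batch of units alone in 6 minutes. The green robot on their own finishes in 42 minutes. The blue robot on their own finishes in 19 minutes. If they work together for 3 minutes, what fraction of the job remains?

36/133

Combined rate: 1/6 + 1/42 + 1/19 = (133 + 19 + 42)/798 = 194/798 = 97/399 per minute.
In 3 minutes they complete 3·97/399 = 97/133 of the job.
So 36/133 remains.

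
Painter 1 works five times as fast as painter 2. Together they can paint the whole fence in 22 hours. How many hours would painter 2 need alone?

Let painter 2's rate be r; then painter 1's rate is 5r, so together (5 + 1)r = 6r = 1/22.
Thus r = 1/132 per hour.
Painter 2 alone: 132 hours; painter 1 alone: 132/5 hours.

132 hours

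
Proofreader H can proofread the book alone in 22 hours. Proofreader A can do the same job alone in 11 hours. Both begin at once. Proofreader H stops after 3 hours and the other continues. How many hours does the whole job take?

19/2 hours

In the first 3 hours the combined rate is 3/22, so 9/22 of the job is done, leaving 13/22.
After Proofreader H leaves the rate is 1/11 per hour; the remaining 13/22 takes 13/2 hours.
Total = 3 + 13/2 = 19/2 hours.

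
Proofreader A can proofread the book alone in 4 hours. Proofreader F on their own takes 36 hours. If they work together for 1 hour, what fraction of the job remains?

13/18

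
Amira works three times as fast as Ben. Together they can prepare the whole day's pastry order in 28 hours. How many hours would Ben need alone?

Let Ben's rate be r; then Amira's rate is 3r, so together (3 + 1)r = 4r = 1/28.
Thus r = 1/112 per hour.
Ben alone: 112 hours; Amira alone: 112/3 hours.

112 hours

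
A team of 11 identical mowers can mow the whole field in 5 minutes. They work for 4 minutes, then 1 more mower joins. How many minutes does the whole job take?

One mower does 1/55 of the job per minute.
After 4 minutes with 11 mowers, 4/5 is done (1/5 left).
With 12 mowers the rate is 12/55, so the rest takes 1/5 ÷ 12/55 = 11/12 minutes.
Total = 4 + 11/12 = 59/12 minutes.

59/12 minutes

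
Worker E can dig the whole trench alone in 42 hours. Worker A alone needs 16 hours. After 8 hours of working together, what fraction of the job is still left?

13/42

Combined rate: 1/42 + 1/16 = (8 + 21)/336 = 29/336 per hour.
In 8 hours they complete 8·29/336 = 29/42 of the job.
So 13/42 remains.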